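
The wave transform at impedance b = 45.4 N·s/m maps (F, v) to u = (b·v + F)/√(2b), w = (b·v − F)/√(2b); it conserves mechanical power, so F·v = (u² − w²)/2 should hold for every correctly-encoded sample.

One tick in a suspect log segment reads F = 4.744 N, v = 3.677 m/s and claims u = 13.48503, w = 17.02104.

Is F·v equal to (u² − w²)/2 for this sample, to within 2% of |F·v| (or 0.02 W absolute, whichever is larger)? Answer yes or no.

F·v = 4.744×3.677 = 17.4437 W.
(u² − w²)/2 = (181.8460 − 289.7158)/2 = -53.9349 W.
|Δ| = 71.3786;  2% of max(1, |F·v|) = 0.3489.

no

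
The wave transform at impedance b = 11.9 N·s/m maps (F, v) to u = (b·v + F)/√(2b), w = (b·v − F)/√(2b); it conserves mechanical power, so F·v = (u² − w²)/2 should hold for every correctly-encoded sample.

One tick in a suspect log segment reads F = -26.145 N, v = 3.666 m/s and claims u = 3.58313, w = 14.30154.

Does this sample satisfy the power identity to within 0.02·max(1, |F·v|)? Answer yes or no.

F·v = (-26.145)×3.666 = -95.8476 W.
(u² − w²)/2 = (12.8388 − 204.5340)/2 = -95.8476 W.
|Δ| = 0.0000;  2% of max(1, |F·v|) = 1.9170.

yes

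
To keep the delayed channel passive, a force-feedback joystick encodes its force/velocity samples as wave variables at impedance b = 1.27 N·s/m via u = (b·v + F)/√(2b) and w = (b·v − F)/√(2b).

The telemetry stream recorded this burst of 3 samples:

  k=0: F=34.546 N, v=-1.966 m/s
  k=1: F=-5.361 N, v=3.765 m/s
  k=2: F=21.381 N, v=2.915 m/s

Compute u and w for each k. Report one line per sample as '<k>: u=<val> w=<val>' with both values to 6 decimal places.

0: u=20.109444 w=-23.242732
1: u=-0.363579 w=6.364002
2: u=15.738505 w=-11.092760

k=0: b·v=1.27×(-1.966)=-2.496820; √(2b)=1.593738; u=(-2.496820+34.546)/1.593738=20.109444, w=(-2.496820−34.546)/1.593738=-23.242732
k=1: b·v=1.27×3.765=4.781550; √(2b)=1.593738; u=(4.781550+(-5.361))/1.593738=-0.363579, w=(4.781550−(-5.361))/1.593738=6.364002
k=2: b·v=1.27×2.915=3.702050; √(2b)=1.593738; u=(3.702050+21.381)/1.593738=15.738505, w=(3.702050−21.381)/1.593738=-11.092760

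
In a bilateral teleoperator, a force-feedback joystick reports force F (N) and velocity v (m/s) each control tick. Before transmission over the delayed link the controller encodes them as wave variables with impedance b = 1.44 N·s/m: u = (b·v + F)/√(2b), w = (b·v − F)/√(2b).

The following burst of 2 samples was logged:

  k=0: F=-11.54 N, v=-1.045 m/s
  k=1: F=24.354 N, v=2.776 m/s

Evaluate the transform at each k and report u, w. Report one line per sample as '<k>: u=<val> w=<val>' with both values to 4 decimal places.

k=0: b·v=1.44×(-1.045)=-1.5048; √(2b)=1.6971; u=(-1.5048+(-11.54))/1.6971=-7.6867, w=(-1.5048−(-11.54))/1.6971=5.9133
k=1: b·v=1.44×2.776=3.9974; √(2b)=1.6971; u=(3.9974+24.354)/1.6971=16.7062, w=(3.9974−24.354)/1.6971=-11.9952

0: u=-7.6867 w=5.9133
1: u=16.7062 w=-11.9952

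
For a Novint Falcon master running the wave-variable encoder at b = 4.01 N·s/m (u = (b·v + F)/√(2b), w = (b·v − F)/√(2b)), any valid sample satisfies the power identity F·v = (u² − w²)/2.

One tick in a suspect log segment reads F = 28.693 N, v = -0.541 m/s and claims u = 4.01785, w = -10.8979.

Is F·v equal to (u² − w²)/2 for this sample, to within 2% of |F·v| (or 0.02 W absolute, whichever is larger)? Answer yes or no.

no

F·v = 28.693×(-0.541) = -15.5229 W.
(u² − w²)/2 = (16.1431 − 118.7642)/2 = -51.3106 W.
|Δ| = 35.7876;  2% of max(1, |F·v|) = 0.3105.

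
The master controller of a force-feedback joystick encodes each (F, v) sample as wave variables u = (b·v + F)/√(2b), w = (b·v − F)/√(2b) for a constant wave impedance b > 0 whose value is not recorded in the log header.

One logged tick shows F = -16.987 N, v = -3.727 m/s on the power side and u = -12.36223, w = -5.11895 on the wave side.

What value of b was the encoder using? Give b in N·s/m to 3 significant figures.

b = 11 N·s/m

u + w = -17.48118;  u + w = √(2b)·v, so √(2b) = -17.48118/(-3.727) = 4.69042.
b = (√(2b))²/2 = 22.00000/2 = 11.00000.
(Check via u − w = 2F/√(2b): u − w = -7.24328, 2F/√(2b) = -7.24328.)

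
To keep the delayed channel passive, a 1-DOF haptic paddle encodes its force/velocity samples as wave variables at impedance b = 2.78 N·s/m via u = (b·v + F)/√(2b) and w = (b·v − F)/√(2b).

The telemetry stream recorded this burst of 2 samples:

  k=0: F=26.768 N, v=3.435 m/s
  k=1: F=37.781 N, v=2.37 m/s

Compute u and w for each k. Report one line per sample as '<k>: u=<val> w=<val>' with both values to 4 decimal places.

0: u=15.4020 w=-7.3024
1: u=18.8169 w=-13.2285

k=0: b·v=2.78×3.435=9.5493; √(2b)=2.3580; u=(9.5493+26.768)/2.3580=15.4020, w=(9.5493−26.768)/2.3580=-7.3024
k=1: b·v=2.78×2.37=6.5886; √(2b)=2.3580; u=(6.5886+37.781)/2.3580=18.8169, w=(6.5886−37.781)/2.3580=-13.2285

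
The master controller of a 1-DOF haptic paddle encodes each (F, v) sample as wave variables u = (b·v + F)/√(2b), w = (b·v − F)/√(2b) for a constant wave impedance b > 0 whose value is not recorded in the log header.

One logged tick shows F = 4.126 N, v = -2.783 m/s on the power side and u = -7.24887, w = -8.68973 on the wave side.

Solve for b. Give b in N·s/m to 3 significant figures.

b = 16.4 N·s/m

u + w = -15.9386;  u + w = √(2b)·v, so √(2b) = -15.9386/(-2.783) = 5.7271.
b = (√(2b))²/2 = 32.8000/2 = 16.4000.
(Check via u − w = 2F/√(2b): u − w = 1.4409, 2F/√(2b) = 1.4409.)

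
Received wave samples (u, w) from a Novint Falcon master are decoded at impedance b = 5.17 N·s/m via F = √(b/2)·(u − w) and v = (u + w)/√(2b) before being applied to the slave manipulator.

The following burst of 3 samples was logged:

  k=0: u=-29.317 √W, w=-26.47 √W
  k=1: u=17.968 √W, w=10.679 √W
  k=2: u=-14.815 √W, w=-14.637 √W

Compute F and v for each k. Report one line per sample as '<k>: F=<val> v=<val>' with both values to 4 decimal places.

k=0: u−w=-2.8470, u+w=-55.7870; √(b/2)=1.6078, √(2b)=3.2156; F=1.6078×(-2.847)=-4.5774, v=-55.7870/3.2156=-17.3489
k=1: u−w=7.2890, u+w=28.6470; √(b/2)=1.6078, √(2b)=3.2156; F=1.6078×7.289=11.7192, v=28.6470/3.2156=8.9088
k=2: u−w=-0.1780, u+w=-29.4520; √(b/2)=1.6078, √(2b)=3.2156; F=1.6078×(-0.178)=-0.2862, v=-29.4520/3.2156=-9.1591

0: F=-4.5774 v=-17.3489
1: F=11.7192 v=8.9088
2: F=-0.2862 v=-9.1591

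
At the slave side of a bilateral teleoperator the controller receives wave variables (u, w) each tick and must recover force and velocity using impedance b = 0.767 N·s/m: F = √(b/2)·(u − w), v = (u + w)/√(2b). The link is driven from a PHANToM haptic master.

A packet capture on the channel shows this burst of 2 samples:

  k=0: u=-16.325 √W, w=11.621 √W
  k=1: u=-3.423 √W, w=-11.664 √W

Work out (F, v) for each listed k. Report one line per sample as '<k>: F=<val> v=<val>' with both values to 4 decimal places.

k=0: u−w=-27.9460, u+w=-4.7040; √(b/2)=0.6193, √(2b)=1.2385; F=0.6193×(-27.946)=-17.3062, v=-4.7040/1.2385=-3.7980
k=1: u−w=8.2410, u+w=-15.0870; √(b/2)=0.6193, √(2b)=1.2385; F=0.6193×8.241=5.1034, v=-15.0870/1.2385=-12.1812

0: F=-17.3062 v=-3.7980
1: F=5.1034 v=-12.1812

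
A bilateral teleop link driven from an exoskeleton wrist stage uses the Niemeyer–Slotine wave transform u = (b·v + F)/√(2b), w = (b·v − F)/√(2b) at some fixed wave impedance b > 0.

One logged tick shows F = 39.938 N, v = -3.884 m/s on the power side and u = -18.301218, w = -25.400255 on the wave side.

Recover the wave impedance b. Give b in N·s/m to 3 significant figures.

u + w = -43.701473;  u + w = √(2b)·v, so √(2b) = -43.701473/(-3.884) = 11.251667.
b = (√(2b))²/2 = 126.600001/2 = 63.300000.
(Check via u − w = 2F/√(2b): u − w = 7.099037, 2F/√(2b) = 7.099037.)

b = 63.3 N·s/m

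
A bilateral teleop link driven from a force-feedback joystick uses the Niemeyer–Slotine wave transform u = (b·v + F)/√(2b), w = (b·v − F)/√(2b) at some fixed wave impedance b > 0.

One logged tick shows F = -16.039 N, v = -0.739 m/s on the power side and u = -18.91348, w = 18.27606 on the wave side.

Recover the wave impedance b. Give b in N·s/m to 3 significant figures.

u + w = -0.6374;  u + w = √(2b)·v, so √(2b) = -0.6374/(-0.739) = 0.8625.
b = (√(2b))²/2 = 0.7440/2 = 0.3720.
(Check via u − w = 2F/√(2b): u − w = -37.1895, 2F/√(2b) = -37.1900.)

b = 0.372 N·s/m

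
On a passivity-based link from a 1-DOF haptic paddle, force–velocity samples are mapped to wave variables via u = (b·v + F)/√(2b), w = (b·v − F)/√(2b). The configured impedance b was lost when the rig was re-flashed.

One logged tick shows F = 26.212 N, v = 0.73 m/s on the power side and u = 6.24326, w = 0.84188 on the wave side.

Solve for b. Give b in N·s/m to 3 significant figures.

b = 47.1 N·s/m

u + w = 7.08514;  u + w = √(2b)·v, so √(2b) = 7.08514/0.73 = 9.70567.
b = (√(2b))²/2 = 94.20005/2 = 47.10003.
(Check via u − w = 2F/√(2b): u − w = 5.40138, 2F/√(2b) = 5.40138.)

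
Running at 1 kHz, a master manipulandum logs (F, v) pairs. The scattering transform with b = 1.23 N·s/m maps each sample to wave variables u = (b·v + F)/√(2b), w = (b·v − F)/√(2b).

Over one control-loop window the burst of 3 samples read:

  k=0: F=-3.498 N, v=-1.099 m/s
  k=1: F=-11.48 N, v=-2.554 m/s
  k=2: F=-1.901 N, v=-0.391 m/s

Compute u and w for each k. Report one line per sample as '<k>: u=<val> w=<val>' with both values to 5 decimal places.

k=0: b·v=1.23×(-1.099)=-1.35177; √(2b)=1.56844; u=(-1.35177+(-3.498))/1.56844=-3.09210, w=(-1.35177−(-3.498))/1.56844=1.36839
k=1: b·v=1.23×(-2.554)=-3.14142; √(2b)=1.56844; u=(-3.14142+(-11.48))/1.56844=-9.32228, w=(-3.14142−(-11.48))/1.56844=5.31648
k=2: b·v=1.23×(-0.391)=-0.48093; √(2b)=1.56844; u=(-0.48093+(-1.901))/1.56844=-1.51866, w=(-0.48093−(-1.901))/1.56844=0.90540

0: u=-3.09210 w=1.36839
1: u=-9.32228 w=5.31648
2: u=-1.51866 w=0.90540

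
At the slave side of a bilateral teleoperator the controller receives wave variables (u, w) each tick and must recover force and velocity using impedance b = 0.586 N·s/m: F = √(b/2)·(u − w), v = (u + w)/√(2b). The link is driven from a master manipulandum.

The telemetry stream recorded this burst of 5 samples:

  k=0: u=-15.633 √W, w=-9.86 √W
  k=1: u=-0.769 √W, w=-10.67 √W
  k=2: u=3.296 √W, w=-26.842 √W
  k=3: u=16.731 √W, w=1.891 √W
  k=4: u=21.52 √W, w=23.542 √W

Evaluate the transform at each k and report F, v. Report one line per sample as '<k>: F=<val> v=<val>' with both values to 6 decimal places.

0: F=-3.124895 v=-23.548169
1: F=5.359359 v=-10.566332
2: F=16.313541 v=-21.749703
3: F=8.032814 v=17.201349
4: F=-1.094498 v=41.624273

k=0: u−w=-5.773000, u+w=-25.493000; √(b/2)=0.541295, √(2b)=1.082589; F=0.541295×(-5.773)=-3.124895, v=-25.493000/1.082589=-23.548169
k=1: u−w=9.901000, u+w=-11.439000; √(b/2)=0.541295, √(2b)=1.082589; F=0.541295×9.901=5.359359, v=-11.439000/1.082589=-10.566332
k=2: u−w=30.138000, u+w=-23.546000; √(b/2)=0.541295, √(2b)=1.082589; F=0.541295×30.138=16.313541, v=-23.546000/1.082589=-21.749703
k=3: u−w=14.840000, u+w=18.622000; √(b/2)=0.541295, √(2b)=1.082589; F=0.541295×14.84=8.032814, v=18.622000/1.082589=17.201349
k=4: u−w=-2.022000, u+w=45.062000; √(b/2)=0.541295, √(2b)=1.082589; F=0.541295×(-2.022)=-1.094498, v=45.062000/1.082589=41.624273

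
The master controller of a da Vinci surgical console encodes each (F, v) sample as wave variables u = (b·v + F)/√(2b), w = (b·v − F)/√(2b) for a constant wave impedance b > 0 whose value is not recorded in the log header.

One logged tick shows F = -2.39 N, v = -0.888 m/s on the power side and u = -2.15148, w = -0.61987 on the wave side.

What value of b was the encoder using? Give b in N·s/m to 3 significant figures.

u + w = -2.77135;  u + w = √(2b)·v, so √(2b) = -2.77135/(-0.888) = 3.12089.
b = (√(2b))²/2 = 9.73995/2 = 4.86998.
(Check via u − w = 2F/√(2b): u − w = -1.53161, 2F/√(2b) = -1.53161.)

b = 4.87 N·s/m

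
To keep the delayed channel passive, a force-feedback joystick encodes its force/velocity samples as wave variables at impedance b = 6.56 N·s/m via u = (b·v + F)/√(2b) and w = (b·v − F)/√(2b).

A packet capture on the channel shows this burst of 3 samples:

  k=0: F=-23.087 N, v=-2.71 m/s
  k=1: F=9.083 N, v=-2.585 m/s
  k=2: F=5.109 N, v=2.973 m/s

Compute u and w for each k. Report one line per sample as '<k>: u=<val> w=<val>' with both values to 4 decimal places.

0: u=-11.2819 w=1.4658
1: u=-2.1740 w=-7.1893
2: u=6.7948 w=3.9738

k=0: b·v=6.56×(-2.71)=-17.7776; √(2b)=3.6222; u=(-17.7776+(-23.087))/3.6222=-11.2819, w=(-17.7776−(-23.087))/3.6222=1.4658
k=1: b·v=6.56×(-2.585)=-16.9576; √(2b)=3.6222; u=(-16.9576+9.083)/3.6222=-2.1740, w=(-16.9576−9.083)/3.6222=-7.1893
k=2: b·v=6.56×2.973=19.5029; √(2b)=3.6222; u=(19.5029+5.109)/3.6222=6.7948, w=(19.5029−5.109)/3.6222=3.9738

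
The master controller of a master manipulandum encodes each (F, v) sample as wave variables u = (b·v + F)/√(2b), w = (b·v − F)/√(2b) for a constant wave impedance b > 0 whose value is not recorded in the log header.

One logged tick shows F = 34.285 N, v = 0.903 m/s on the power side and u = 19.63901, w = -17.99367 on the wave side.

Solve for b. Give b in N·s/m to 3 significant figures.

b = 1.66 N·s/m

u + w = 1.64534;  u + w = √(2b)·v, so √(2b) = 1.64534/0.903 = 1.82208.
b = (√(2b))²/2 = 3.31998/2 = 1.65999.
(Check via u − w = 2F/√(2b): u − w = 37.63268, 2F/√(2b) = 37.63277.)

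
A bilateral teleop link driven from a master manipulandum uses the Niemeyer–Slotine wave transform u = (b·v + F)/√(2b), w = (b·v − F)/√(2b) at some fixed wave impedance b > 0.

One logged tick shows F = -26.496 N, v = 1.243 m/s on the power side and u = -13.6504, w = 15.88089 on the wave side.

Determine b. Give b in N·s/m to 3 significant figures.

u + w = 2.23049;  u + w = √(2b)·v, so √(2b) = 2.23049/1.243 = 1.79444.
b = (√(2b))²/2 = 3.22002/2 = 1.61001.
(Check via u − w = 2F/√(2b): u − w = -29.53129, 2F/√(2b) = -29.53120.)

b = 1.61 N·s/m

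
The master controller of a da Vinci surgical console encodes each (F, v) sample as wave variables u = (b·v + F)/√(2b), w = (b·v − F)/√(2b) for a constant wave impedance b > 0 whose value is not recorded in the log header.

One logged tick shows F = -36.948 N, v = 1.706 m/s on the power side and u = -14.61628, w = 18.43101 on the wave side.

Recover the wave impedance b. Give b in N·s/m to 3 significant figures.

u + w = 3.81473;  u + w = √(2b)·v, so √(2b) = 3.81473/1.706 = 2.23607.
b = (√(2b))²/2 = 4.99999/2 = 2.50000.
(Check via u − w = 2F/√(2b): u − w = -33.04729, 2F/√(2b) = -33.04731.)

b = 2.5 N·s/m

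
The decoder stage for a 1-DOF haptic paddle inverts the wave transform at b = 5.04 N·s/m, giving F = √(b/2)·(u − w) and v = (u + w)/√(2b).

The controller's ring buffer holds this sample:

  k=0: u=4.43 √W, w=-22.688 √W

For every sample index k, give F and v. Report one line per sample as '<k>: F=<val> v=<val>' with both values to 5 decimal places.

k=0: u−w=27.11800, u+w=-18.25800; √(b/2)=1.58745, √(2b)=3.17490; F=1.58745×27.118=43.04849, v=-18.25800/3.17490=-5.75073

0: F=43.04849 v=-5.75073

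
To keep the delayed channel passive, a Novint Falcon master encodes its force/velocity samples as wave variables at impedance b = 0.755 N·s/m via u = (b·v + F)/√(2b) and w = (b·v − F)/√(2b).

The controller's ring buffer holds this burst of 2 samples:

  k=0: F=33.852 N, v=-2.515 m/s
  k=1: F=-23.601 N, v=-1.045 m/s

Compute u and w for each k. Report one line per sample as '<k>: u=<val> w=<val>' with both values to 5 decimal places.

k=0: b·v=0.755×(-2.515)=-1.89883; √(2b)=1.22882; u=(-1.89883+33.852)/1.22882=26.00313, w=(-1.89883−33.852)/1.22882=-29.09361
k=1: b·v=0.755×(-1.045)=-0.78897; √(2b)=1.22882; u=(-0.78897+(-23.601))/1.22882=-19.84828, w=(-0.78897−(-23.601))/1.22882=18.56416

0: u=26.00313 w=-29.09361
1: u=-19.84828 w=18.56416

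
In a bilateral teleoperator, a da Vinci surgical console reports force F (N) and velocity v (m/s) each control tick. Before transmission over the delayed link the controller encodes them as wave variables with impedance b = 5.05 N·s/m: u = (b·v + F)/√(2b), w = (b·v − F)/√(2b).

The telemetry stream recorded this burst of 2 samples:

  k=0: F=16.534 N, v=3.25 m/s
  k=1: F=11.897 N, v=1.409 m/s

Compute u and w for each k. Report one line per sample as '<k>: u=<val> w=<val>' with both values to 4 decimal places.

k=0: b·v=5.05×3.25=16.4125; √(2b)=3.1780; u=(16.4125+16.534)/3.1780=10.3669, w=(16.4125−16.534)/3.1780=-0.0382
k=1: b·v=5.05×1.409=7.1155; √(2b)=3.1780; u=(7.1155+11.897)/3.1780=5.9824, w=(7.1155−11.897)/3.1780=-1.5046

0: u=10.3669 w=-0.0382
1: u=5.9824 w=-1.5046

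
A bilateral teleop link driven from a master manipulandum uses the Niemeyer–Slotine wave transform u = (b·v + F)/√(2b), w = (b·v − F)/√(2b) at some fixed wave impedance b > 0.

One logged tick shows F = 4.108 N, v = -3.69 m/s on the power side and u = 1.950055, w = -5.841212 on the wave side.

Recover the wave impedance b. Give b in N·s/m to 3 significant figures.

u + w = -3.891157;  u + w = √(2b)·v, so √(2b) = -3.891157/(-3.69) = 1.054514.
b = (√(2b))²/2 = 1.112000/2 = 0.556000.
(Check via u − w = 2F/√(2b): u − w = 7.791267, 2F/√(2b) = 7.791266.)

b = 0.556 N·s/m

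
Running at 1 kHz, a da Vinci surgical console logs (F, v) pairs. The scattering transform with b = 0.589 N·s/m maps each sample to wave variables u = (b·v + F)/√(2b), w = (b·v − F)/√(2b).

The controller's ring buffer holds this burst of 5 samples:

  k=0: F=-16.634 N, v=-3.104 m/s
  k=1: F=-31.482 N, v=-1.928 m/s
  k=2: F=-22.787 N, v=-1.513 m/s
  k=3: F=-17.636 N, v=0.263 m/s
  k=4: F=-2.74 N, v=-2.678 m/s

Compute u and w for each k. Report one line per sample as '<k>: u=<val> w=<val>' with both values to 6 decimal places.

0: u=-17.010306 w=13.641358
1: u=-30.052406 w=27.959838
2: u=-21.816006 w=20.173861
3: u=-16.106306 w=16.391755
4: u=-3.977808 w=1.071222

k=0: b·v=0.589×(-3.104)=-1.828256; √(2b)=1.085357; u=(-1.828256+(-16.634))/1.085357=-17.010306, w=(-1.828256−(-16.634))/1.085357=13.641358
k=1: b·v=0.589×(-1.928)=-1.135592; √(2b)=1.085357; u=(-1.135592+(-31.482))/1.085357=-30.052406, w=(-1.135592−(-31.482))/1.085357=27.959838
k=2: b·v=0.589×(-1.513)=-0.891157; √(2b)=1.085357; u=(-0.891157+(-22.787))/1.085357=-21.816006, w=(-0.891157−(-22.787))/1.085357=20.173861
k=3: b·v=0.589×0.263=0.154907; √(2b)=1.085357; u=(0.154907+(-17.636))/1.085357=-16.106306, w=(0.154907−(-17.636))/1.085357=16.391755
k=4: b·v=0.589×(-2.678)=-1.577342; √(2b)=1.085357; u=(-1.577342+(-2.74))/1.085357=-3.977808, w=(-1.577342−(-2.74))/1.085357=1.071222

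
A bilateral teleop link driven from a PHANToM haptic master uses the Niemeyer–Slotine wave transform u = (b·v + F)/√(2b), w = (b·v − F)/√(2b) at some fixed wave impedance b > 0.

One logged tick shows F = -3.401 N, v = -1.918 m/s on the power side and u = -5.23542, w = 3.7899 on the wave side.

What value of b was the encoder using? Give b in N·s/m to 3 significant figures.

b = 0.284 N·s/m

u + w = -1.4455;  u + w = √(2b)·v, so √(2b) = -1.4455/(-1.918) = 0.7537.
b = (√(2b))²/2 = 0.5680/2 = 0.2840.
(Check via u − w = 2F/√(2b): u − w = -9.0253, 2F/√(2b) = -9.0253.)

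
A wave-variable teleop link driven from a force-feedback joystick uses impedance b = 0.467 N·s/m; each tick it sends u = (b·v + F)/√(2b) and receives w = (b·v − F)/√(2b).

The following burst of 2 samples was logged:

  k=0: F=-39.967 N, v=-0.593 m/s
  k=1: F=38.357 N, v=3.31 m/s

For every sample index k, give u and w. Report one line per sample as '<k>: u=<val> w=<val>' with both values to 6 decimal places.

k=0: b·v=0.467×(-0.593)=-0.276931; √(2b)=0.966437; u=(-0.276931+(-39.967))/0.966437=-41.641557, w=(-0.276931−(-39.967))/0.966437=41.068460
k=1: b·v=0.467×3.31=1.545770; √(2b)=0.966437; u=(1.545770+38.357)/0.966437=41.288548, w=(1.545770−38.357)/0.966437=-38.089642

0: u=-41.641557 w=41.068460
1: u=41.288548 w=-38.089642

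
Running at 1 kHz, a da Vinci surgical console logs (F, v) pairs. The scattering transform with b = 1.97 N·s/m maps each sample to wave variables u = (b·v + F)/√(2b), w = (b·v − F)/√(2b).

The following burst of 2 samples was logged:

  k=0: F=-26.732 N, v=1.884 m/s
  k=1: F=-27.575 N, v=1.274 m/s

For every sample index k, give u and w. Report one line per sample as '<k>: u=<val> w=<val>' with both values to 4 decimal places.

0: u=-11.5976 w=15.3372
1: u=-12.6277 w=15.1565

k=0: b·v=1.97×1.884=3.7115; √(2b)=1.9849; u=(3.7115+(-26.732))/1.9849=-11.5976, w=(3.7115−(-26.732))/1.9849=15.3372
k=1: b·v=1.97×1.274=2.5098; √(2b)=1.9849; u=(2.5098+(-27.575))/1.9849=-12.6277, w=(2.5098−(-27.575))/1.9849=15.1565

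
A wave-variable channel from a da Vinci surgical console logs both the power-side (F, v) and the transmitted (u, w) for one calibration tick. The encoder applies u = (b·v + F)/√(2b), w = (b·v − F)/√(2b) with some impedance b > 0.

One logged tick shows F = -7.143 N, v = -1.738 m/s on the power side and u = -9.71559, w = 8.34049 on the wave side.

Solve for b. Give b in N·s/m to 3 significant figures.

u + w = -1.37510;  u + w = √(2b)·v, so √(2b) = -1.37510/(-1.738) = 0.79120.
b = (√(2b))²/2 = 0.62599/2 = 0.31300.
(Check via u − w = 2F/√(2b): u − w = -18.05608, 2F/√(2b) = -18.05619.)

b = 0.313 N·s/m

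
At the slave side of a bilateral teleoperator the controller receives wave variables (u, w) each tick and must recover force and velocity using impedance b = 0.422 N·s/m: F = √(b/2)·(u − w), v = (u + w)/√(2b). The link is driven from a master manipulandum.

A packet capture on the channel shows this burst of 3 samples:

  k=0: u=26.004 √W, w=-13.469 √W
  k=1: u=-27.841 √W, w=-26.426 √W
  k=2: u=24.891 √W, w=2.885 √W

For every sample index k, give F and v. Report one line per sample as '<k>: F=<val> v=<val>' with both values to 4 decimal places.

0: F=18.1318 v=13.6444
1: F=-0.6500 v=-59.0697
2: F=10.1084 v=30.2342

k=0: u−w=39.4730, u+w=12.5350; √(b/2)=0.4593, √(2b)=0.9187; F=0.4593×39.473=18.1318, v=12.5350/0.9187=13.6444
k=1: u−w=-1.4150, u+w=-54.2670; √(b/2)=0.4593, √(2b)=0.9187; F=0.4593×(-1.415)=-0.6500, v=-54.2670/0.9187=-59.0697
k=2: u−w=22.0060, u+w=27.7760; √(b/2)=0.4593, √(2b)=0.9187; F=0.4593×22.006=10.1084, v=27.7760/0.9187=30.2342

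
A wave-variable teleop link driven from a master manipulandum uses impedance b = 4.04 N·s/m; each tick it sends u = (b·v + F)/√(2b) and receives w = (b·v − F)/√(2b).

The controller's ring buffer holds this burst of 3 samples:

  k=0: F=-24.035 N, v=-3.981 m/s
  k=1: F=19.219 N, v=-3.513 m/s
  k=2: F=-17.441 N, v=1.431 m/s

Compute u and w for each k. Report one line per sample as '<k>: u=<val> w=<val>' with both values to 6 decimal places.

k=0: b·v=4.04×(-3.981)=-16.083240; √(2b)=2.842534; u=(-16.083240+(-24.035))/2.842534=-14.113548, w=(-16.083240−(-24.035))/2.842534=2.797419
k=1: b·v=4.04×(-3.513)=-14.192520; √(2b)=2.842534; u=(-14.192520+19.219)/2.842534=1.768309, w=(-14.192520−19.219)/2.842534=-11.754132
k=2: b·v=4.04×1.431=5.781240; √(2b)=2.842534; u=(5.781240+(-17.441))/2.842534=-4.101889, w=(5.781240−(-17.441))/2.842534=8.169556

0: u=-14.113548 w=2.797419
1: u=1.768309 w=-11.754132
2: u=-4.101889 w=8.169556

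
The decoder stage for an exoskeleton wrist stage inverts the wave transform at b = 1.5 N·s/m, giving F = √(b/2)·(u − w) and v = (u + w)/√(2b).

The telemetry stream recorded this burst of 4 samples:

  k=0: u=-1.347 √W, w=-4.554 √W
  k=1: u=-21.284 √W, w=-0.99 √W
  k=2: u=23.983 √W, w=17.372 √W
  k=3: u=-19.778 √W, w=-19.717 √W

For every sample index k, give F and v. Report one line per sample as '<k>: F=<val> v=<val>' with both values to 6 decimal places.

k=0: u−w=3.207000, u+w=-5.901000; √(b/2)=0.866025, √(2b)=1.732051; F=0.866025×3.207=2.777343, v=-5.901000/1.732051=-3.406944
k=1: u−w=-20.294000, u+w=-22.274000; √(b/2)=0.866025, √(2b)=1.732051; F=0.866025×(-20.294)=-17.575120, v=-22.274000/1.732051=-12.859900
k=2: u−w=6.611000, u+w=41.355000; √(b/2)=0.866025, √(2b)=1.732051; F=0.866025×6.611=5.725294, v=41.355000/1.732051=23.876320
k=3: u−w=-0.061000, u+w=-39.495000; √(b/2)=0.866025, √(2b)=1.732051; F=0.866025×(-0.061)=-0.052828, v=-39.495000/1.732051=-22.802449

0: F=2.777343 v=-3.406944
1: F=-17.575120 v=-12.859900
2: F=5.725294 v=23.876320
3: F=-0.052828 v=-22.802449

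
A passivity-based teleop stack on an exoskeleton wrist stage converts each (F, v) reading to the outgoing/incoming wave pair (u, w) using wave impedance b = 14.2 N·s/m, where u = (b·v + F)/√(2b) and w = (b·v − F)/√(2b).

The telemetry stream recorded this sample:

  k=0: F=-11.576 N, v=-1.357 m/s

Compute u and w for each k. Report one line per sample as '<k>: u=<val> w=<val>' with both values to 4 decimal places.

k=0: b·v=14.2×(-1.357)=-19.2694; √(2b)=5.3292; u=(-19.2694+(-11.576))/5.3292=-5.7880, w=(-19.2694−(-11.576))/5.3292=-1.4436

0: u=-5.7880 w=-1.4436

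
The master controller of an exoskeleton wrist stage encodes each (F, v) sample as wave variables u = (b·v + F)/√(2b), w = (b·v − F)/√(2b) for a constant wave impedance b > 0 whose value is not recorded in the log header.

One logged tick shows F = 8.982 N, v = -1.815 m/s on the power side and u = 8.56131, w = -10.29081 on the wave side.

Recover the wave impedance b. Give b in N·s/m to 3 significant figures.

b = 0.454 N·s/m

u + w = -1.7295;  u + w = √(2b)·v, so √(2b) = -1.7295/(-1.815) = 0.9529.
b = (√(2b))²/2 = 0.9080/2 = 0.4540.
(Check via u − w = 2F/√(2b): u − w = 18.8521, 2F/√(2b) = 18.8521.)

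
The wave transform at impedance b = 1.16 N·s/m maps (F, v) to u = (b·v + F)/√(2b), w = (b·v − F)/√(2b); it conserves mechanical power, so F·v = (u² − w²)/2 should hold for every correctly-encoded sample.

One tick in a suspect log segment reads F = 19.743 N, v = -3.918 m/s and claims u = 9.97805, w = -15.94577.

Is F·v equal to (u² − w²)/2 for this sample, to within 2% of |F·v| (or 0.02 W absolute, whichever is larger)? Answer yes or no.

F·v = 19.743×(-3.918) = -77.3531 W.
(u² − w²)/2 = (99.5615 − 254.2676)/2 = -77.3530 W.
|Δ| = 0.0000;  2% of max(1, |F·v|) = 1.5471.

yes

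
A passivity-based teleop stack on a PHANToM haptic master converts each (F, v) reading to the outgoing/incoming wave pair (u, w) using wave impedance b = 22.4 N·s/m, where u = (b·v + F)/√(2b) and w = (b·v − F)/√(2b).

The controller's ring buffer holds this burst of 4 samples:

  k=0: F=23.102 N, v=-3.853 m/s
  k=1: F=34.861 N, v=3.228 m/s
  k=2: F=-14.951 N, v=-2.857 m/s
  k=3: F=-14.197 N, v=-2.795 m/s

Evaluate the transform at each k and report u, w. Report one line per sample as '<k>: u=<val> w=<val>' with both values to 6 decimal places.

0: u=-9.443083 w=-16.346126
1: u=16.011312 w=5.594596
2: u=-11.795084 w=-7.327618
3: u=-11.474942 w=-7.232777

k=0: b·v=22.4×(-3.853)=-86.307200; √(2b)=6.693280; u=(-86.307200+23.102)/6.693280=-9.443083, w=(-86.307200−23.102)/6.693280=-16.346126
k=1: b·v=22.4×3.228=72.307200; √(2b)=6.693280; u=(72.307200+34.861)/6.693280=16.011312, w=(72.307200−34.861)/6.693280=5.594596
k=2: b·v=22.4×(-2.857)=-63.996800; √(2b)=6.693280; u=(-63.996800+(-14.951))/6.693280=-11.795084, w=(-63.996800−(-14.951))/6.693280=-7.327618
k=3: b·v=22.4×(-2.795)=-62.608000; √(2b)=6.693280; u=(-62.608000+(-14.197))/6.693280=-11.474942, w=(-62.608000−(-14.197))/6.693280=-7.232777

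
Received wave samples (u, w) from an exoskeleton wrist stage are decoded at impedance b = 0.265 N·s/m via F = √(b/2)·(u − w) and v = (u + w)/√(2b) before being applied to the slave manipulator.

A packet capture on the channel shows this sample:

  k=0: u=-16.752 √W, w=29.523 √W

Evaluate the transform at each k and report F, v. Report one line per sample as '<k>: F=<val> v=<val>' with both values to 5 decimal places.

k=0: u−w=-46.27500, u+w=12.77100; √(b/2)=0.36401, √(2b)=0.72801; F=0.36401×(-46.275)=-16.84435, v=12.77100/0.72801=17.54232

0: F=-16.84435 v=17.54232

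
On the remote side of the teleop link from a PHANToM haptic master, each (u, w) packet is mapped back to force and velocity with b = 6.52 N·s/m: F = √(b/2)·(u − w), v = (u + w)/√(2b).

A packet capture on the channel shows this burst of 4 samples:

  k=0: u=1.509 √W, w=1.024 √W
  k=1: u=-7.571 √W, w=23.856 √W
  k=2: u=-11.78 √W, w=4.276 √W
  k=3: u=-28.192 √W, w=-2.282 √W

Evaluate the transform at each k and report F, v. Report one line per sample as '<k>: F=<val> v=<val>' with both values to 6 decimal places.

k=0: u−w=0.485000, u+w=2.533000; √(b/2)=1.805547, √(2b)=3.611094; F=1.805547×0.485=0.875690, v=2.533000/3.611094=0.701449
k=1: u−w=-31.427000, u+w=16.285000; √(b/2)=1.805547, √(2b)=3.611094; F=1.805547×(-31.427)=-56.742926, v=16.285000/3.611094=4.509714
k=2: u−w=-16.056000, u+w=-7.504000; √(b/2)=1.805547, √(2b)=3.611094; F=1.805547×(-16.056)=-28.989863, v=-7.504000/3.611094=-2.078041
k=3: u−w=-25.910000, u+w=-30.474000; √(b/2)=1.805547, √(2b)=3.611094; F=1.805547×(-25.91)=-46.781723, v=-30.474000/3.611094=-8.438994

0: F=0.875690 v=0.701449
1: F=-56.742926 v=4.509714
2: F=-28.989863 v=-2.078041
3: F=-46.781723 v=-8.438994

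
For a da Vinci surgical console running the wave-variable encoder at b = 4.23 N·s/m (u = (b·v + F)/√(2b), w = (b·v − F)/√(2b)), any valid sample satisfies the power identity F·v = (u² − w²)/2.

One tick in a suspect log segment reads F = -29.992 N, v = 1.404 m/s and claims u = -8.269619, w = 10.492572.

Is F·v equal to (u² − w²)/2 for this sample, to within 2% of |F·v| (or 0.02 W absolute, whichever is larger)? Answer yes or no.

F·v = (-29.992)×1.404 = -42.108768 W.
(u² − w²)/2 = (68.386598 − 110.094067)/2 = -20.853734 W.
|Δ| = 21.255034;  2% of max(1, |F·v|) = 0.842175.

no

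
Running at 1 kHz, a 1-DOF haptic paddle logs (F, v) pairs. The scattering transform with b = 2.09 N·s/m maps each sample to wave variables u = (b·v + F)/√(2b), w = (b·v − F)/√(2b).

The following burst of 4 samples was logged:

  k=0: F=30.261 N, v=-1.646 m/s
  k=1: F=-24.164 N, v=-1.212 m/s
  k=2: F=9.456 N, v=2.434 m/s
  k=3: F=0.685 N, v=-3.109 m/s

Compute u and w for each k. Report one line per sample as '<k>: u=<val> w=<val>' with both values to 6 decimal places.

0: u=13.118511 w=-16.483766
1: u=-13.057969 w=10.580029
2: u=7.113243 w=-2.136918
3: u=-2.843138 w=-3.513227

k=0: b·v=2.09×(-1.646)=-3.440140; √(2b)=2.044505; u=(-3.440140+30.261)/2.044505=13.118511, w=(-3.440140−30.261)/2.044505=-16.483766
k=1: b·v=2.09×(-1.212)=-2.533080; √(2b)=2.044505; u=(-2.533080+(-24.164))/2.044505=-13.057969, w=(-2.533080−(-24.164))/2.044505=10.580029
k=2: b·v=2.09×2.434=5.087060; √(2b)=2.044505; u=(5.087060+9.456)/2.044505=7.113243, w=(5.087060−9.456)/2.044505=-2.136918
k=3: b·v=2.09×(-3.109)=-6.497810; √(2b)=2.044505; u=(-6.497810+0.685)/2.044505=-2.843138, w=(-6.497810−0.685)/2.044505=-3.513227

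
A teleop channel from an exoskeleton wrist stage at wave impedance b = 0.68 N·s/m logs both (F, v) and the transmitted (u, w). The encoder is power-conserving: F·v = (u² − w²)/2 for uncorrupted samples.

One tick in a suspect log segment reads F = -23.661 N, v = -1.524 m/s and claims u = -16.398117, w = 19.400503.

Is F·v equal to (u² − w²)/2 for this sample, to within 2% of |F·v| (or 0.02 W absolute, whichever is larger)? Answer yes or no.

no

F·v = (-23.661)×(-1.524) = 36.059364 W.
(u² − w²)/2 = (268.898241 − 376.379517)/2 = -53.740638 W.
|Δ| = 89.800002;  2% of max(1, |F·v|) = 0.721187.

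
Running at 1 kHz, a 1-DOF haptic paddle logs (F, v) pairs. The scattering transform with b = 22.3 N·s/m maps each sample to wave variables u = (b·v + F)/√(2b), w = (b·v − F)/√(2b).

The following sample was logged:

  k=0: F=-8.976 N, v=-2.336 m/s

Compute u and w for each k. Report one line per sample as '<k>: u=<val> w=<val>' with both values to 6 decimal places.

k=0: b·v=22.3×(-2.336)=-52.092800; √(2b)=6.678323; u=(-52.092800+(-8.976))/6.678323=-9.144331, w=(-52.092800−(-8.976))/6.678323=-6.456231

0: u=-9.144331 w=-6.456231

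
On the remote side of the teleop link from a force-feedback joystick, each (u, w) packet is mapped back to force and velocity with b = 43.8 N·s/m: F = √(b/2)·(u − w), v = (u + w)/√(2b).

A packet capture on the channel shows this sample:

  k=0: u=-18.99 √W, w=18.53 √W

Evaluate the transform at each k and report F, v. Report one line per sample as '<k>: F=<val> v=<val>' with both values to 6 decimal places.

k=0: u−w=-37.520000, u+w=-0.460000; √(b/2)=4.679744, √(2b)=9.359487; F=4.679744×(-37.52)=-175.583979, v=-0.460000/9.359487=-0.049148

0: F=-175.583979 v=-0.049148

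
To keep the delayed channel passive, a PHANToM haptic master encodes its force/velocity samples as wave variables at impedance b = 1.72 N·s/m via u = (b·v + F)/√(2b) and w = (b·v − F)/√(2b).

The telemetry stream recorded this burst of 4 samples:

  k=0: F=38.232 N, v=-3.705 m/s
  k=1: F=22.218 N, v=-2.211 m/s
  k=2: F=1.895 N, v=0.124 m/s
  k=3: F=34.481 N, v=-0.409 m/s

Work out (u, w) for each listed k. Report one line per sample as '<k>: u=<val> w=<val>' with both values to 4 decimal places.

k=0: b·v=1.72×(-3.705)=-6.3726; √(2b)=1.8547; u=(-6.3726+38.232)/1.8547=17.1774, w=(-6.3726−38.232)/1.8547=-24.0492
k=1: b·v=1.72×(-2.211)=-3.8029; √(2b)=1.8547; u=(-3.8029+22.218)/1.8547=9.9287, w=(-3.8029−22.218)/1.8547=-14.0295
k=2: b·v=1.72×0.124=0.2133; √(2b)=1.8547; u=(0.2133+1.895)/1.8547=1.1367, w=(0.2133−1.895)/1.8547=-0.9067
k=3: b·v=1.72×(-0.409)=-0.7035; √(2b)=1.8547; u=(-0.7035+34.481)/1.8547=18.2116, w=(-0.7035−34.481)/1.8547=-18.9702

0: u=17.1774 w=-24.0492
1: u=9.9287 w=-14.0295
2: u=1.1367 w=-0.9067
3: u=18.2116 w=-18.9702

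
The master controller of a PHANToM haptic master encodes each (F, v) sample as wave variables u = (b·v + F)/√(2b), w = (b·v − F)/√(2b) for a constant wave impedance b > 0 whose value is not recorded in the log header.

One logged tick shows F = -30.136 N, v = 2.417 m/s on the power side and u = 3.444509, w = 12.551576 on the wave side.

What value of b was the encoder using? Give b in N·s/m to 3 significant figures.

u + w = 15.996085;  u + w = √(2b)·v, so √(2b) = 15.996085/2.417 = 6.618157.
b = (√(2b))²/2 = 43.800000/2 = 21.900000.
(Check via u − w = 2F/√(2b): u − w = -9.107067, 2F/√(2b) = -9.107067.)

b = 21.9 N·s/m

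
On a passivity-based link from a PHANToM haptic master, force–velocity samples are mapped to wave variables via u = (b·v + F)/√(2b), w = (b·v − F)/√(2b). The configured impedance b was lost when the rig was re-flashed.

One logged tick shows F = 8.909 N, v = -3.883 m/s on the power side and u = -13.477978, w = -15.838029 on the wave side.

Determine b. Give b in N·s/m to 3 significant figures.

b = 28.5 N·s/m

u + w = -29.316007;  u + w = √(2b)·v, so √(2b) = -29.316007/(-3.883) = 7.549834.
b = (√(2b))²/2 = 57.000000/2 = 28.500000.
(Check via u − w = 2F/√(2b): u − w = 2.360051, 2F/√(2b) = 2.360052.)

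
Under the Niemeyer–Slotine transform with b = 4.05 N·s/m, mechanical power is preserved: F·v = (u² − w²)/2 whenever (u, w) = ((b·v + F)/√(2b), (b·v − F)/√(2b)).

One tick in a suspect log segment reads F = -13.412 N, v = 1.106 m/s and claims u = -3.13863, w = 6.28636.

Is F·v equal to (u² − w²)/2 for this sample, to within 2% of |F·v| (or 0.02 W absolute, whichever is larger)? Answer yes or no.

yes

F·v = (-13.412)×1.106 = -14.83367 W.
(u² − w²)/2 = (9.85100 − 39.51832)/2 = -14.83366 W.
|Δ| = 0.00001;  2% of max(1, |F·v|) = 0.29667.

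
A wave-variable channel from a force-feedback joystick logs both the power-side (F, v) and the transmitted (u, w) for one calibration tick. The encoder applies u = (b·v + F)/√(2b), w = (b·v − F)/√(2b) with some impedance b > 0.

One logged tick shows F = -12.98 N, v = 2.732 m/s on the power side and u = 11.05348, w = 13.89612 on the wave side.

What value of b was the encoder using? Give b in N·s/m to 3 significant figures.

b = 41.7 N·s/m

u + w = 24.94960;  u + w = √(2b)·v, so √(2b) = 24.94960/2.732 = 9.13236.
b = (√(2b))²/2 = 83.39995/2 = 41.69997.
(Check via u − w = 2F/√(2b): u − w = -2.84264, 2F/√(2b) = -2.84264.)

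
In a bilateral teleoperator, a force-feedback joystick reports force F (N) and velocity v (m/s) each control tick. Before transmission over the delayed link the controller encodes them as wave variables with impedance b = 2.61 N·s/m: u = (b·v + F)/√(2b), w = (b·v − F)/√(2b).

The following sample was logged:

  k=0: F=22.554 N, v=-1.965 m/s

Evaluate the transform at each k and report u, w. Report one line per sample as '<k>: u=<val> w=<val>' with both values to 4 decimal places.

0: u=7.6269 w=-12.1164

k=0: b·v=2.61×(-1.965)=-5.1287; √(2b)=2.2847; u=(-5.1287+22.554)/2.2847=7.6269, w=(-5.1287−22.554)/2.2847=-12.1164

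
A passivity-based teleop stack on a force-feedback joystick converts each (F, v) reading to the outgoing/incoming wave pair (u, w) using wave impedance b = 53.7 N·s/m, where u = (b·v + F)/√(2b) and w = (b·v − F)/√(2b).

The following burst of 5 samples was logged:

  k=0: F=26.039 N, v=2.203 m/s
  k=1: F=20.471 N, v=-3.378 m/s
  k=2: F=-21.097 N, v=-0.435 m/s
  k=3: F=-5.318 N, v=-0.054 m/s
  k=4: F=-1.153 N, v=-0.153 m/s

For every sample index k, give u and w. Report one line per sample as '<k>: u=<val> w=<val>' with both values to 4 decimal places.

0: u=13.9279 w=8.9027
1: u=-15.5285 w=-19.4791
2: u=-4.2898 w=-0.2183
3: u=-0.7930 w=0.2333
4: u=-0.9041 w=-0.6815

k=0: b·v=53.7×2.203=118.3011; √(2b)=10.3634; u=(118.3011+26.039)/10.3634=13.9279, w=(118.3011−26.039)/10.3634=8.9027
k=1: b·v=53.7×(-3.378)=-181.3986; √(2b)=10.3634; u=(-181.3986+20.471)/10.3634=-15.5285, w=(-181.3986−20.471)/10.3634=-19.4791
k=2: b·v=53.7×(-0.435)=-23.3595; √(2b)=10.3634; u=(-23.3595+(-21.097))/10.3634=-4.2898, w=(-23.3595−(-21.097))/10.3634=-0.2183
k=3: b·v=53.7×(-0.054)=-2.8998; √(2b)=10.3634; u=(-2.8998+(-5.318))/10.3634=-0.7930, w=(-2.8998−(-5.318))/10.3634=0.2333
k=4: b·v=53.7×(-0.153)=-8.2161; √(2b)=10.3634; u=(-8.2161+(-1.153))/10.3634=-0.9041, w=(-8.2161−(-1.153))/10.3634=-0.6815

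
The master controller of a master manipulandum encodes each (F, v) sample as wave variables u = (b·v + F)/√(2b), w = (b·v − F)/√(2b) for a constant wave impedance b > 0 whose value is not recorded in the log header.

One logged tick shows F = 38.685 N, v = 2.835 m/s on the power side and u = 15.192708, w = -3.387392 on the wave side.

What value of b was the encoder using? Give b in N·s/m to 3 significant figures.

b = 8.67 N·s/m

u + w = 11.805316;  u + w = √(2b)·v, so √(2b) = 11.805316/2.835 = 4.164133.
b = (√(2b))²/2 = 17.340001/2 = 8.670000.
(Check via u − w = 2F/√(2b): u − w = 18.580100, 2F/√(2b) = 18.580100.)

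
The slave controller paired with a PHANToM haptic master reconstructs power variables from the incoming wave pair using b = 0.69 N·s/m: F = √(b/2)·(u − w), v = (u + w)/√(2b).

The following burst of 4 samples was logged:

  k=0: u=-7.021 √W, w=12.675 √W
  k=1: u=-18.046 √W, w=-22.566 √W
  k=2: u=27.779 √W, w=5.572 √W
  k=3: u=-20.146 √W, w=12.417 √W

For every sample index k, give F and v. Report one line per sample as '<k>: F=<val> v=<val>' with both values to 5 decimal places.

k=0: u−w=-19.69600, u+w=5.65400; √(b/2)=0.58737, √(2b)=1.17473; F=0.58737×(-19.696)=-11.56878, v=5.65400/1.17473=4.81300
k=1: u−w=4.52000, u+w=-40.61200; √(b/2)=0.58737, √(2b)=1.17473; F=0.58737×4.52=2.65490, v=-40.61200/1.17473=-34.57123
k=2: u−w=22.20700, u+w=33.35100; √(b/2)=0.58737, √(2b)=1.17473; F=0.58737×22.207=13.04366, v=33.35100/1.17473=28.39026
k=3: u−w=-32.56300, u+w=-7.72900; √(b/2)=0.58737, √(2b)=1.17473; F=0.58737×(-32.563)=-19.12643, v=-7.72900/1.17473=-6.57936

0: F=-11.56878 v=4.81300
1: F=2.65490 v=-34.57123
2: F=13.04366 v=28.39026
3: F=-19.12643 v=-6.57936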